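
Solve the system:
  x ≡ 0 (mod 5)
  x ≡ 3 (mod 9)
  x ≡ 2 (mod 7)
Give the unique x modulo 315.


Moduli 5, 9, 7 are pairwise coprime; by CRT there is a unique solution modulo M = 5 · 9 · 7 = 315.
Solve pairwise, accumulating the modulus:
  Start with x ≡ 0 (mod 5).
  Combine with x ≡ 3 (mod 9): since gcd(5, 9) = 1, we get a unique residue mod 45.
    Write x = 0 + 5·t and substitute into x ≡ 3 (mod 9): 5·t ≡ 3 − 0 = 3 (mod 9).
    The inverse of 5 mod 9 is 2 (since 5·2 = 10 = 1·9 + 1), so t ≡ 2·3 = 6 ≡ 6 (mod 9).
    Then x = 0 + 5·6 = 30, valid modulo lcm(5, 9) = 45: x ≡ 30 (mod 45).
  Combine with x ≡ 2 (mod 7): since gcd(45, 7) = 1, we get a unique residue mod 315.
    Write x = 30 + 45·t and substitute into x ≡ 2 (mod 7): 45·t ≡ 2 − 30 = -28 (mod 7).
    Reduce coefficients mod 7: 3·t ≡ 0 (mod 7).
    The inverse of 3 mod 7 is 5 (since 3·5 = 15 = 2·7 + 1), so t ≡ 5·0 = 0 ≡ 0 (mod 7).
    Then x = 30 + 45·0 = 30, valid modulo lcm(45, 7) = 315: x ≡ 30 (mod 315).
Verify: 30 mod 5 = 0 ✓, 30 mod 9 = 3 ✓, 30 mod 7 = 2 ✓.

x ≡ 30 (mod 315).


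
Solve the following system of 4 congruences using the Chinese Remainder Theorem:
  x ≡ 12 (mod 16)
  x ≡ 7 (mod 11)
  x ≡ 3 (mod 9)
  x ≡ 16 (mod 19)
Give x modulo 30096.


Product of moduli M = 16 · 11 · 9 · 19 = 30096.
Merge one congruence at a time:
  Start: x ≡ 12 (mod 16).
  Combine with x ≡ 7 (mod 11); new modulus lcm = 176.
    Write x = 12 + 16·t and substitute into x ≡ 7 (mod 11): 16·t ≡ 7 − 12 = -5 (mod 11).
    Reduce coefficients mod 11: 5·t ≡ 6 (mod 11).
    The inverse of 5 mod 11 is 9 (since 5·9 = 45 = 4·11 + 1), so t ≡ 9·6 = 54 ≡ 10 (mod 11).
    Then x = 12 + 16·10 = 172, valid modulo lcm(16, 11) = 176: x ≡ 172 (mod 176).
  Combine with x ≡ 3 (mod 9); new modulus lcm = 1584.
    Write x = 172 + 176·t and substitute into x ≡ 3 (mod 9): 176·t ≡ 3 − 172 = -169 (mod 9).
    Reduce coefficients mod 9: 5·t ≡ 2 (mod 9).
    The inverse of 5 mod 9 is 2 (since 5·2 = 10 = 1·9 + 1), so t ≡ 2·2 = 4 ≡ 4 (mod 9).
    Then x = 172 + 176·4 = 876, valid modulo lcm(176, 9) = 1584: x ≡ 876 (mod 1584).
  Combine with x ≡ 16 (mod 19); new modulus lcm = 30096.
    Write x = 876 + 1584·t and substitute into x ≡ 16 (mod 19): 1584·t ≡ 16 − 876 = -860 (mod 19).
    Reduce coefficients mod 19: 7·t ≡ 14 (mod 19).
    The inverse of 7 mod 19 is 11 (since 7·11 = 77 = 4·19 + 1), so t ≡ 11·14 = 154 ≡ 2 (mod 19).
    Then x = 876 + 1584·2 = 4044, valid modulo lcm(1584, 19) = 30096: x ≡ 4044 (mod 30096).
Verify against each original: 4044 mod 16 = 12, 4044 mod 11 = 7, 4044 mod 9 = 3, 4044 mod 19 = 16.

x ≡ 4044 (mod 30096).


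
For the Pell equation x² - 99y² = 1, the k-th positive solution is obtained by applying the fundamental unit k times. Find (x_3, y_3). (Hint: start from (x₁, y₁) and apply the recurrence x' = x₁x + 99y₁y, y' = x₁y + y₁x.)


Step 1: Find the fundamental solution (x₁, y₁) of x² - 99y² = 1.
  Expand √99 as a continued fraction. a₀ = ⌊√99⌋ = 9; iterate m_{k+1} = d_k·a_k − m_k, d_{k+1} = (99 − m_{k+1}²)/d_k, a_{k+1} = ⌊(a₀ + m_{k+1})/d_{k+1}⌋ (starting m₀ = 0, d₀ = 1), with convergents p_k = a_k·p_{k-1} + p_{k-2}, q_k = a_k·q_{k-1} + q_{k-2} (p₋₁ = 1, q₋₁ = 0):
  k = 0: a₀ = 9; p₀/q₀ = 9/1; p₀² − 99·q₀² = 81 − 99 = -18.
  k = 1: m = 9, d = 18, a = ⌊(9 + 9)/18⌋ = 1; p/q = (1·9 + 1)/(1·1 + 0) = 10/1; p² − 99·q² = 100 − 99 = 1.
  The first convergent with p² − 99·q² = 1 gives the fundamental solution (x₁, y₁) = (10, 1).
Step 2: Apply the recurrence (x_{n+1}, y_{n+1}) = (x₁x_n + 99y₁y_n, x₁y_n + y₁x_n) repeatedly.
  From (x_1, y_1) = (10, 1): x_2 = 10·10 + 99·1·1 = 199; y_2 = 10·1 + 1·10 = 20.
  From (x_2, y_2) = (199, 20): x_3 = 10·199 + 99·1·20 = 3970; y_3 = 10·20 + 1·199 = 399.
Step 3: Verify x_3² - 99·y_3² = 15760900 - 15760899 = 1 (should be 1). ✓

(x_1, y_1) = (10, 1); (x_3, y_3) = (3970, 399).


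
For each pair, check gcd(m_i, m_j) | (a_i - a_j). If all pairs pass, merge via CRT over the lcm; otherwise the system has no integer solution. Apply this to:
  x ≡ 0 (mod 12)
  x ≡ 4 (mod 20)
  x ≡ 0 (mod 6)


Moduli 12, 20, 6 are not pairwise coprime, so CRT works modulo lcm(m_i) when all pairwise compatibility conditions hold.
Pairwise compatibility: gcd(m_i, m_j) must divide a_i - a_j for every pair.
Merge one congruence at a time:
  Start: x ≡ 0 (mod 12).
  Combine with x ≡ 4 (mod 20): gcd(12, 20) = 4; 4 - 0 = 4, which IS divisible by 4, so compatible.
    Write x = 0 + 12·t and substitute into x ≡ 4 (mod 20): 12·t ≡ 4 − 0 = 4 (mod 20).
    Divide the congruence (and modulus) by g = 4: 3·t ≡ 1 (mod 5).
    The inverse of 3 mod 5 is 2 (since 3·2 = 6 = 1·5 + 1), so t ≡ 2·1 = 2 ≡ 2 (mod 5).
    Then x = 0 + 12·2 = 24, valid modulo lcm(12, 20) = 60: x ≡ 24 (mod 60).
  Combine with x ≡ 0 (mod 6): gcd(60, 6) = 6; 0 - 24 = -24, which IS divisible by 6, so compatible.
    Write x = 24 + 60·t and substitute into x ≡ 0 (mod 6): 60·t ≡ 0 − 24 = -24 (mod 6).
    Divide the congruence (and modulus) by g = 6: 10·t ≡ -4 (mod 1).
    Modulo 1 every t works; take t = 0.
    Then x = 24 + 60·0 = 24, valid modulo lcm(60, 6) = 60: x ≡ 24 (mod 60).
Verify: 24 mod 12 = 0, 24 mod 20 = 4, 24 mod 6 = 0.

x ≡ 24 (mod 60).


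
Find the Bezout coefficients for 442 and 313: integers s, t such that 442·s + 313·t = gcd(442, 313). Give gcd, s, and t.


Euclidean algorithm on (442, 313) — divide until remainder is 0:
  442 = 1 · 313 + 129
  313 = 2 · 129 + 55
  129 = 2 · 55 + 19
  55 = 2 · 19 + 17
  19 = 1 · 17 + 2
  17 = 8 · 2 + 1
  2 = 2 · 1 + 0
gcd(442, 313) = 1.
Track Bezout coefficients alongside the remainders: start with r₀ = 442 = a·1 + b·0 (s = 1, t = 0) and r₁ = 313 = a·0 + b·1 (s = 0, t = 1); each new remainder r_{k+1} = r_{k-1} − q_k·r_k inherits s_{k+1} = s_{k-1} − q_k·s_k, t_{k+1} = t_{k-1} − q_k·t_k, so r_k = a·s_k + b·t_k at every step:
  q = 1: r = 129, s = 1 − 1·0 = 1, t = 0 − 1·1 = -1  (check: 442·1 + 313·(-1) = 129)
  q = 2: r = 55, s = 0 − 2·1 = -2, t = 1 − 2·(-1) = 3  (check: 442·(-2) + 313·3 = 55)
  q = 2: r = 19, s = 1 − 2·(-2) = 5, t = -1 − 2·3 = -7  (check: 442·5 + 313·(-7) = 19)
  q = 2: r = 17, s = -2 − 2·5 = -12, t = 3 − 2·(-7) = 17  (check: 442·(-12) + 313·17 = 17)
  q = 1: r = 2, s = 5 − 1·(-12) = 17, t = -7 − 1·17 = -24  (check: 442·17 + 313·(-24) = 2)
  q = 8: r = 1, s = -12 − 8·17 = -148, t = 17 − 8·(-24) = 209  (check: 442·(-148) + 313·209 = 1)
The row with r = 1 (the gcd) gives the Bezout coefficients s = -148, t = 209.
Result: 442 · (-148) + 313 · (209) = 1.

gcd(442, 313) = 1; s = -148, t = 209 (check: 442·(-148) + 313·209 = 1).


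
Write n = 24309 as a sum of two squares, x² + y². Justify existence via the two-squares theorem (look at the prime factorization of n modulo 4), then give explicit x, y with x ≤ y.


Step 1: Factor n = 24309 = 3^2 · 37 · 73.
Step 2: Check the mod-4 condition on each prime factor: 3 ≡ 3 (mod 4), exponent 2 (must be even); 37 ≡ 1 (mod 4), exponent 1; 73 ≡ 1 (mod 4), exponent 1.
All primes ≡ 3 (mod 4) appear to even exponent (or don't appear), so by the two-squares theorem n IS expressible as a sum of two squares.
Step 3: Build a representation. Group n = k² · m with k = 3 and m = 37 · 73 = 2701 (a product of primes ≡ 1 (mod 4)); a representation of m scales to one of n via (k·x)² + (k·y)² = k²(x² + y²). Each prime p ≡ 1 (mod 4) is itself a sum of two squares; find a² by testing p − a² for a perfect square:
  37: 37 − 1² = 36 = 6² ⇒ 37 = 1² + 6².
  73: 73 − 1² = 72, 73 − 2² = 69, 73 − 3² = 64 = 8² ⇒ 73 = 3² + 8².
  Combine using the Brahmagupta–Fibonacci identity (a² + b²)(c² + d²) = (ac − bd)² + (ad + bc)² = (ac + bd)² + (ad − bc)²:
  37 · 73 = 2701: from (1² + 6²)(3² + 8²), take (1·3 − 6·8, 1·8 + 6·3) = (3 − 48, 8 + 18) = (-45, 26); dropping signs (only squares matter) gives (45, 26); check 45² + 26² = 2025 + 676 = 2701 ✓.
  Scale by k = 3: (3·45, 3·26) = (135, 78).
Step 4: Order so x ≤ y and verify: 78² + 135² = 6084 + 18225 = 24309 = n. ✓

n = 24309 = 78² + 135² (one valid representation with x ≤ y).


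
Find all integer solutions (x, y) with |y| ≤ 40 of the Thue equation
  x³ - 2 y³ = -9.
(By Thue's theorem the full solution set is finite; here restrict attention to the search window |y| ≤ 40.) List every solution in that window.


The equation is x³ - 2y³ = -9. For fixed y, x³ = 2·y³ − 9, so a solution requires the RHS to be a perfect cube.
Strategy: iterate y from -40 to 40, compute RHS = 2·y³ − 9, and check whether it is a (positive or negative) perfect cube.
Check small values of y:
  y = 0: RHS = -9 is not a perfect cube.
  y = 1: RHS = -7 is not a perfect cube.
  y = -1: RHS = -11 is not a perfect cube.
  y = 2: RHS = 7 is not a perfect cube.
  y = -2: RHS = -25 is not a perfect cube.
  y = 3: RHS = 45 is not a perfect cube.
  y = -3: RHS = -63 is not a perfect cube.
Continuing the search up to |y| = 40 finds no solutions either.
No (x, y) in the scanned range satisfies the equation.

No integer solutions with |y| ≤ 40.


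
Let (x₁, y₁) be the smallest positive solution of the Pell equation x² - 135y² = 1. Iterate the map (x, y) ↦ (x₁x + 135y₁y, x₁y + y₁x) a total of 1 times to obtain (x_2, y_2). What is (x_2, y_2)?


Step 1: Find the fundamental solution (x₁, y₁) of x² - 135y² = 1.
  Expand √135 as a continued fraction. a₀ = ⌊√135⌋ = 11; iterate m_{k+1} = d_k·a_k − m_k, d_{k+1} = (135 − m_{k+1}²)/d_k, a_{k+1} = ⌊(a₀ + m_{k+1})/d_{k+1}⌋ (starting m₀ = 0, d₀ = 1), with convergents p_k = a_k·p_{k-1} + p_{k-2}, q_k = a_k·q_{k-1} + q_{k-2} (p₋₁ = 1, q₋₁ = 0):
  k = 0: a₀ = 11; p₀/q₀ = 11/1; p₀² − 135·q₀² = 121 − 135 = -14.
  k = 1: m = 11, d = 14, a = ⌊(11 + 11)/14⌋ = 1; p/q = (1·11 + 1)/(1·1 + 0) = 12/1; p² − 135·q² = 144 − 135 = 9.
  k = 2: m = 3, d = 9, a = ⌊(11 + 3)/9⌋ = 1; p/q = (1·12 + 11)/(1·1 + 1) = 23/2; p² − 135·q² = 529 − 540 = -11.
  k = 3: m = 6, d = 11, a = ⌊(11 + 6)/11⌋ = 1; p/q = (1·23 + 12)/(1·2 + 1) = 35/3; p² − 135·q² = 1225 − 1215 = 10.
  k = 4: m = 5, d = 10, a = ⌊(11 + 5)/10⌋ = 1; p/q = (1·35 + 23)/(1·3 + 2) = 58/5; p² − 135·q² = 3364 − 3375 = -11.
  k = 5: m = 5, d = 11, a = ⌊(11 + 5)/11⌋ = 1; p/q = (1·58 + 35)/(1·5 + 3) = 93/8; p² − 135·q² = 8649 − 8640 = 9.
  k = 6: m = 6, d = 9, a = ⌊(11 + 6)/9⌋ = 1; p/q = (1·93 + 58)/(1·8 + 5) = 151/13; p² − 135·q² = 22801 − 22815 = -14.
  k = 7: m = 3, d = 14, a = ⌊(11 + 3)/14⌋ = 1; p/q = (1·151 + 93)/(1·13 + 8) = 244/21; p² − 135·q² = 59536 − 59535 = 1.
  The first convergent with p² − 135·q² = 1 gives the fundamental solution (x₁, y₁) = (244, 21).
Step 2: Apply the recurrence (x_{n+1}, y_{n+1}) = (x₁x_n + 135y₁y_n, x₁y_n + y₁x_n) repeatedly.
  From (x_1, y_1) = (244, 21): x_2 = 244·244 + 135·21·21 = 119071; y_2 = 244·21 + 21·244 = 10248.
Step 3: Verify x_2² - 135·y_2² = 14177903041 - 14177903040 = 1 (should be 1). ✓

(x_1, y_1) = (244, 21); (x_2, y_2) = (119071, 10248).


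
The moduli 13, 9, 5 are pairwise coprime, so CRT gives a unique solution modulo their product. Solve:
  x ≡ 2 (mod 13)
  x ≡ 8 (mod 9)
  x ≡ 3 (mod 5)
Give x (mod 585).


Moduli 13, 9, 5 are pairwise coprime; by CRT there is a unique solution modulo M = 13 · 9 · 5 = 585.
Solve pairwise, accumulating the modulus:
  Start with x ≡ 2 (mod 13).
  Combine with x ≡ 8 (mod 9): since gcd(13, 9) = 1, we get a unique residue mod 117.
    Write x = 2 + 13·t and substitute into x ≡ 8 (mod 9): 13·t ≡ 8 − 2 = 6 (mod 9).
    Reduce coefficients mod 9: 4·t ≡ 6 (mod 9).
    The inverse of 4 mod 9 is 7 (since 4·7 = 28 = 3·9 + 1), so t ≡ 7·6 = 42 ≡ 6 (mod 9).
    Then x = 2 + 13·6 = 80, valid modulo lcm(13, 9) = 117: x ≡ 80 (mod 117).
  Combine with x ≡ 3 (mod 5): since gcd(117, 5) = 1, we get a unique residue mod 585.
    Write x = 80 + 117·t and substitute into x ≡ 3 (mod 5): 117·t ≡ 3 − 80 = -77 (mod 5).
    Reduce coefficients mod 5: 2·t ≡ 3 (mod 5).
    The inverse of 2 mod 5 is 3 (since 2·3 = 6 = 1·5 + 1), so t ≡ 3·3 = 9 ≡ 4 (mod 5).
    Then x = 80 + 117·4 = 548, valid modulo lcm(117, 5) = 585: x ≡ 548 (mod 585).
Verify: 548 mod 13 = 2 ✓, 548 mod 9 = 8 ✓, 548 mod 5 = 3 ✓.

x ≡ 548 (mod 585).


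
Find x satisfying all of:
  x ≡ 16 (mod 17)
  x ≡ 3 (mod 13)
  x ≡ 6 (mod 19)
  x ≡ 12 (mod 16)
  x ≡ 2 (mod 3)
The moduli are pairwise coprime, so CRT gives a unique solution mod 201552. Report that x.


Product of moduli M = 17 · 13 · 19 · 16 · 3 = 201552.
Merge one congruence at a time:
  Start: x ≡ 16 (mod 17).
  Combine with x ≡ 3 (mod 13); new modulus lcm = 221.
    Write x = 16 + 17·t and substitute into x ≡ 3 (mod 13): 17·t ≡ 3 − 16 = -13 (mod 13).
    Reduce coefficients mod 13: 4·t ≡ 0 (mod 13).
    The inverse of 4 mod 13 is 10 (since 4·10 = 40 = 3·13 + 1), so t ≡ 10·0 = 0 ≡ 0 (mod 13).
    Then x = 16 + 17·0 = 16, valid modulo lcm(17, 13) = 221: x ≡ 16 (mod 221).
  Combine with x ≡ 6 (mod 19); new modulus lcm = 4199.
    Write x = 16 + 221·t and substitute into x ≡ 6 (mod 19): 221·t ≡ 6 − 16 = -10 (mod 19).
    Reduce coefficients mod 19: 12·t ≡ 9 (mod 19).
    The inverse of 12 mod 19 is 8 (since 12·8 = 96 = 5·19 + 1), so t ≡ 8·9 = 72 ≡ 15 (mod 19).
    Then x = 16 + 221·15 = 3331, valid modulo lcm(221, 19) = 4199: x ≡ 3331 (mod 4199).
  Combine with x ≡ 12 (mod 16); new modulus lcm = 67184.
    Write x = 3331 + 4199·t and substitute into x ≡ 12 (mod 16): 4199·t ≡ 12 − 3331 = -3319 (mod 16).
    Reduce coefficients mod 16: 7·t ≡ 9 (mod 16).
    The inverse of 7 mod 16 is 7 (since 7·7 = 49 = 3·16 + 1), so t ≡ 7·9 = 63 ≡ 15 (mod 16).
    Then x = 3331 + 4199·15 = 66316, valid modulo lcm(4199, 16) = 67184: x ≡ 66316 (mod 67184).
  Combine with x ≡ 2 (mod 3); new modulus lcm = 201552.
    Write x = 66316 + 67184·t and substitute into x ≡ 2 (mod 3): 67184·t ≡ 2 − 66316 = -66314 (mod 3).
    Reduce coefficients mod 3: 2·t ≡ 1 (mod 3).
    The inverse of 2 mod 3 is 2 (since 2·2 = 4 = 1·3 + 1), so t ≡ 2·1 = 2 ≡ 2 (mod 3).
    Then x = 66316 + 67184·2 = 200684, valid modulo lcm(67184, 3) = 201552: x ≡ 200684 (mod 201552).
Verify against each original: 200684 mod 17 = 16, 200684 mod 13 = 3, 200684 mod 19 = 6, 200684 mod 16 = 12, 200684 mod 3 = 2.

x ≡ 200684 (mod 201552).


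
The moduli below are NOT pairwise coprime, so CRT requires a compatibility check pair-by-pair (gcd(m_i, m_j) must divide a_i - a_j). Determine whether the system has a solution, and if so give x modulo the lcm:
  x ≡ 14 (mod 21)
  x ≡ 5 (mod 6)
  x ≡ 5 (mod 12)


Moduli 21, 6, 12 are not pairwise coprime, so CRT works modulo lcm(m_i) when all pairwise compatibility conditions hold.
Pairwise compatibility: gcd(m_i, m_j) must divide a_i - a_j for every pair.
Merge one congruence at a time:
  Start: x ≡ 14 (mod 21).
  Combine with x ≡ 5 (mod 6): gcd(21, 6) = 3; 5 - 14 = -9, which IS divisible by 3, so compatible.
    Write x = 14 + 21·t and substitute into x ≡ 5 (mod 6): 21·t ≡ 5 − 14 = -9 (mod 6).
    Divide the congruence (and modulus) by g = 3: 7·t ≡ -3 (mod 2).
    Reduce coefficients mod 2: 1·t ≡ 1 (mod 2).
    So t ≡ 1 (mod 2).
    Then x = 14 + 21·1 = 35, valid modulo lcm(21, 6) = 42: x ≡ 35 (mod 42).
  Combine with x ≡ 5 (mod 12): gcd(42, 12) = 6; 5 - 35 = -30, which IS divisible by 6, so compatible.
    Write x = 35 + 42·t and substitute into x ≡ 5 (mod 12): 42·t ≡ 5 − 35 = -30 (mod 12).
    Divide the congruence (and modulus) by g = 6: 7·t ≡ -5 (mod 2).
    Reduce coefficients mod 2: 1·t ≡ 1 (mod 2).
    So t ≡ 1 (mod 2).
    Then x = 35 + 42·1 = 77, valid modulo lcm(42, 12) = 84: x ≡ 77 (mod 84).
Verify: 77 mod 21 = 14, 77 mod 6 = 5, 77 mod 12 = 5.

x ≡ 77 (mod 84).


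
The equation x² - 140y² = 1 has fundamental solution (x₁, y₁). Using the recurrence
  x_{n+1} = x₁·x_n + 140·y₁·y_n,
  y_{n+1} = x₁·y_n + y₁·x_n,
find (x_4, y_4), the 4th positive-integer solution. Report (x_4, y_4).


Step 1: Find the fundamental solution (x₁, y₁) of x² - 140y² = 1.
  Expand √140 as a continued fraction. a₀ = ⌊√140⌋ = 11; iterate m_{k+1} = d_k·a_k − m_k, d_{k+1} = (140 − m_{k+1}²)/d_k, a_{k+1} = ⌊(a₀ + m_{k+1})/d_{k+1}⌋ (starting m₀ = 0, d₀ = 1), with convergents p_k = a_k·p_{k-1} + p_{k-2}, q_k = a_k·q_{k-1} + q_{k-2} (p₋₁ = 1, q₋₁ = 0):
  k = 0: a₀ = 11; p₀/q₀ = 11/1; p₀² − 140·q₀² = 121 − 140 = -19.
  k = 1: m = 11, d = 19, a = ⌊(11 + 11)/19⌋ = 1; p/q = (1·11 + 1)/(1·1 + 0) = 12/1; p² − 140·q² = 144 − 140 = 4.
  k = 2: m = 8, d = 4, a = ⌊(11 + 8)/4⌋ = 4; p/q = (4·12 + 11)/(4·1 + 1) = 59/5; p² − 140·q² = 3481 − 3500 = -19.
  k = 3: m = 8, d = 19, a = ⌊(11 + 8)/19⌋ = 1; p/q = (1·59 + 12)/(1·5 + 1) = 71/6; p² − 140·q² = 5041 − 5040 = 1.
  The first convergent with p² − 140·q² = 1 gives the fundamental solution (x₁, y₁) = (71, 6).
Step 2: Apply the recurrence (x_{n+1}, y_{n+1}) = (x₁x_n + 140y₁y_n, x₁y_n + y₁x_n) repeatedly.
  From (x_1, y_1) = (71, 6): x_2 = 71·71 + 140·6·6 = 10081; y_2 = 71·6 + 6·71 = 852.
  From (x_2, y_2) = (10081, 852): x_3 = 71·10081 + 140·6·852 = 1431431; y_3 = 71·852 + 6·10081 = 120978.
  From (x_3, y_3) = (1431431, 120978): x_4 = 71·1431431 + 140·6·120978 = 203253121; y_4 = 71·120978 + 6·1431431 = 17178024.
Step 3: Verify x_4² - 140·y_4² = 41311831196240641 - 41311831196240640 = 1 (should be 1). ✓

(x_1, y_1) = (71, 6); (x_4, y_4) = (203253121, 17178024).


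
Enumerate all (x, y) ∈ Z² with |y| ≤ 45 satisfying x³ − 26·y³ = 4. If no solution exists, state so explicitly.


The equation is x³ - 26y³ = 4. For fixed y, x³ = 26·y³ + 4, so a solution requires the RHS to be a perfect cube.
Strategy: iterate y from -45 to 45, compute RHS = 26·y³ + 4, and check whether it is a (positive or negative) perfect cube.
Check small values of y:
  y = 0: RHS = 4 is not a perfect cube.
  y = 1: RHS = 30 is not a perfect cube.
  y = -1: RHS = -22 is not a perfect cube.
  y = 2: RHS = 212 is not a perfect cube.
  y = -2: RHS = -204 is not a perfect cube.
  y = 3: RHS = 706 is not a perfect cube.
  y = -3: RHS = -698 is not a perfect cube.
Continuing the search up to |y| = 45 finds no solutions either.
No (x, y) in the scanned range satisfies the equation.

No integer solutions with |y| ≤ 45.


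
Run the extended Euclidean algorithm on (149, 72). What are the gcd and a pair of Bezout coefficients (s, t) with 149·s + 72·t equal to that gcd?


Euclidean algorithm on (149, 72) — divide until remainder is 0:
  149 = 2 · 72 + 5
  72 = 14 · 5 + 2
  5 = 2 · 2 + 1
  2 = 2 · 1 + 0
gcd(149, 72) = 1.
Track Bezout coefficients alongside the remainders: start with r₀ = 149 = a·1 + b·0 (s = 1, t = 0) and r₁ = 72 = a·0 + b·1 (s = 0, t = 1); each new remainder r_{k+1} = r_{k-1} − q_k·r_k inherits s_{k+1} = s_{k-1} − q_k·s_k, t_{k+1} = t_{k-1} − q_k·t_k, so r_k = a·s_k + b·t_k at every step:
  q = 2: r = 5, s = 1 − 2·0 = 1, t = 0 − 2·1 = -2  (check: 149·1 + 72·(-2) = 5)
  q = 14: r = 2, s = 0 − 14·1 = -14, t = 1 − 14·(-2) = 29  (check: 149·(-14) + 72·29 = 2)
  q = 2: r = 1, s = 1 − 2·(-14) = 29, t = -2 − 2·29 = -60  (check: 149·29 + 72·(-60) = 1)
The row with r = 1 (the gcd) gives the Bezout coefficients s = 29, t = -60.
Result: 149 · (29) + 72 · (-60) = 1.

gcd(149, 72) = 1; s = 29, t = -60 (check: 149·29 + 72·(-60) = 1).


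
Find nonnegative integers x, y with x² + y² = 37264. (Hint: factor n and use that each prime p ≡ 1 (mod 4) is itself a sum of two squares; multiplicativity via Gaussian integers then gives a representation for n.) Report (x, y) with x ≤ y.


Step 1: Factor n = 37264 = 2^4 · 17 · 137.
Step 2: Check the mod-4 condition on each prime factor: 2 = 2 (special); 17 ≡ 1 (mod 4), exponent 1; 137 ≡ 1 (mod 4), exponent 1.
All primes ≡ 3 (mod 4) appear to even exponent (or don't appear), so by the two-squares theorem n IS expressible as a sum of two squares.
Step 3: Build a representation. Group n = k² · m with k = 4 and m = 17 · 137 = 2329 (a product of primes ≡ 1 (mod 4)); a representation of m scales to one of n via (k·x)² + (k·y)² = k²(x² + y²). Each prime p ≡ 1 (mod 4) is itself a sum of two squares; find a² by testing p − a² for a perfect square:
  17: 17 − 1² = 16 = 4² ⇒ 17 = 1² + 4².
  137: 137 − 1² = 136, 137 − 2² = 133, 137 − 3² = 128, 137 − 4² = 121 = 11² ⇒ 137 = 4² + 11².
  Combine using the Brahmagupta–Fibonacci identity (a² + b²)(c² + d²) = (ac − bd)² + (ad + bc)² = (ac + bd)² + (ad − bc)²:
  17 · 137 = 2329: from (1² + 4²)(4² + 11²), take (1·4 − 4·11, 1·11 + 4·4) = (4 − 44, 11 + 16) = (-40, 27); dropping signs (only squares matter) gives (40, 27); check 40² + 27² = 1600 + 729 = 2329 ✓.
  Scale by k = 4: (4·40, 4·27) = (160, 108).
Step 4: Order so x ≤ y and verify: 108² + 160² = 11664 + 25600 = 37264 = n. ✓

n = 37264 = 108² + 160² (one valid representation with x ≤ y).


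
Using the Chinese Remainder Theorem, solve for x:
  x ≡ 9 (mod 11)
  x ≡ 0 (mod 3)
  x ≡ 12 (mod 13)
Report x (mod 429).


Moduli 11, 3, 13 are pairwise coprime; by CRT there is a unique solution modulo M = 11 · 3 · 13 = 429.
Solve pairwise, accumulating the modulus:
  Start with x ≡ 9 (mod 11).
  Combine with x ≡ 0 (mod 3): since gcd(11, 3) = 1, we get a unique residue mod 33.
    Write x = 9 + 11·t and substitute into x ≡ 0 (mod 3): 11·t ≡ 0 − 9 = -9 (mod 3).
    Reduce coefficients mod 3: 2·t ≡ 0 (mod 3).
    The inverse of 2 mod 3 is 2 (since 2·2 = 4 = 1·3 + 1), so t ≡ 2·0 = 0 ≡ 0 (mod 3).
    Then x = 9 + 11·0 = 9, valid modulo lcm(11, 3) = 33: x ≡ 9 (mod 33).
  Combine with x ≡ 12 (mod 13): since gcd(33, 13) = 1, we get a unique residue mod 429.
    Write x = 9 + 33·t and substitute into x ≡ 12 (mod 13): 33·t ≡ 12 − 9 = 3 (mod 13).
    Reduce coefficients mod 13: 7·t ≡ 3 (mod 13).
    The inverse of 7 mod 13 is 2 (since 7·2 = 14 = 1·13 + 1), so t ≡ 2·3 = 6 ≡ 6 (mod 13).
    Then x = 9 + 33·6 = 207, valid modulo lcm(33, 13) = 429: x ≡ 207 (mod 429).
Verify: 207 mod 11 = 9 ✓, 207 mod 3 = 0 ✓, 207 mod 13 = 12 ✓.

x ≡ 207 (mod 429).


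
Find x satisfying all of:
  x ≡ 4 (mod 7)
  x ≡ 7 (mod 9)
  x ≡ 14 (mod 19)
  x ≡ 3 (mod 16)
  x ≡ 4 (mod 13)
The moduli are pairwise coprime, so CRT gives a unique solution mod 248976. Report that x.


Product of moduli M = 7 · 9 · 19 · 16 · 13 = 248976.
Merge one congruence at a time:
  Start: x ≡ 4 (mod 7).
  Combine with x ≡ 7 (mod 9); new modulus lcm = 63.
    Write x = 4 + 7·t and substitute into x ≡ 7 (mod 9): 7·t ≡ 7 − 4 = 3 (mod 9).
    The inverse of 7 mod 9 is 4 (since 7·4 = 28 = 3·9 + 1), so t ≡ 4·3 = 12 ≡ 3 (mod 9).
    Then x = 4 + 7·3 = 25, valid modulo lcm(7, 9) = 63: x ≡ 25 (mod 63).
  Combine with x ≡ 14 (mod 19); new modulus lcm = 1197.
    Write x = 25 + 63·t and substitute into x ≡ 14 (mod 19): 63·t ≡ 14 − 25 = -11 (mod 19).
    Reduce coefficients mod 19: 6·t ≡ 8 (mod 19).
    The inverse of 6 mod 19 is 16 (since 6·16 = 96 = 5·19 + 1), so t ≡ 16·8 = 128 ≡ 14 (mod 19).
    Then x = 25 + 63·14 = 907, valid modulo lcm(63, 19) = 1197: x ≡ 907 (mod 1197).
  Combine with x ≡ 3 (mod 16); new modulus lcm = 19152.
    Write x = 907 + 1197·t and substitute into x ≡ 3 (mod 16): 1197·t ≡ 3 − 907 = -904 (mod 16).
    Reduce coefficients mod 16: 13·t ≡ 8 (mod 16).
    The inverse of 13 mod 16 is 5 (since 13·5 = 65 = 4·16 + 1), so t ≡ 5·8 = 40 ≡ 8 (mod 16).
    Then x = 907 + 1197·8 = 10483, valid modulo lcm(1197, 16) = 19152: x ≡ 10483 (mod 19152).
  Combine with x ≡ 4 (mod 13); new modulus lcm = 248976.
    Write x = 10483 + 19152·t and substitute into x ≡ 4 (mod 13): 19152·t ≡ 4 − 10483 = -10479 (mod 13).
    Reduce coefficients mod 13: 3·t ≡ 12 (mod 13).
    The inverse of 3 mod 13 is 9 (since 3·9 = 27 = 2·13 + 1), so t ≡ 9·12 = 108 ≡ 4 (mod 13).
    Then x = 10483 + 19152·4 = 87091, valid modulo lcm(19152, 13) = 248976: x ≡ 87091 (mod 248976).
Verify against each original: 87091 mod 7 = 4, 87091 mod 9 = 7, 87091 mod 19 = 14, 87091 mod 16 = 3, 87091 mod 13 = 4.

x ≡ 87091 (mod 248976).


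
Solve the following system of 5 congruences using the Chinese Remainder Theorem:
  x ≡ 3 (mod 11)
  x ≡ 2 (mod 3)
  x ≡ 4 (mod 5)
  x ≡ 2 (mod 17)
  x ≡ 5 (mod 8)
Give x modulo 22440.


Product of moduli M = 11 · 3 · 5 · 17 · 8 = 22440.
Merge one congruence at a time:
  Start: x ≡ 3 (mod 11).
  Combine with x ≡ 2 (mod 3); new modulus lcm = 33.
    Write x = 3 + 11·t and substitute into x ≡ 2 (mod 3): 11·t ≡ 2 − 3 = -1 (mod 3).
    Reduce coefficients mod 3: 2·t ≡ 2 (mod 3).
    The inverse of 2 mod 3 is 2 (since 2·2 = 4 = 1·3 + 1), so t ≡ 2·2 = 4 ≡ 1 (mod 3).
    Then x = 3 + 11·1 = 14, valid modulo lcm(11, 3) = 33: x ≡ 14 (mod 33).
  Combine with x ≡ 4 (mod 5); new modulus lcm = 165.
    Write x = 14 + 33·t and substitute into x ≡ 4 (mod 5): 33·t ≡ 4 − 14 = -10 (mod 5).
    Reduce coefficients mod 5: 3·t ≡ 0 (mod 5).
    The inverse of 3 mod 5 is 2 (since 3·2 = 6 = 1·5 + 1), so t ≡ 2·0 = 0 ≡ 0 (mod 5).
    Then x = 14 + 33·0 = 14, valid modulo lcm(33, 5) = 165: x ≡ 14 (mod 165).
  Combine with x ≡ 2 (mod 17); new modulus lcm = 2805.
    Write x = 14 + 165·t and substitute into x ≡ 2 (mod 17): 165·t ≡ 2 − 14 = -12 (mod 17).
    Reduce coefficients mod 17: 12·t ≡ 5 (mod 17).
    The inverse of 12 mod 17 is 10 (since 12·10 = 120 = 7·17 + 1), so t ≡ 10·5 = 50 ≡ 16 (mod 17).
    Then x = 14 + 165·16 = 2654, valid modulo lcm(165, 17) = 2805: x ≡ 2654 (mod 2805).
  Combine with x ≡ 5 (mod 8); new modulus lcm = 22440.
    Write x = 2654 + 2805·t and substitute into x ≡ 5 (mod 8): 2805·t ≡ 5 − 2654 = -2649 (mod 8).
    Reduce coefficients mod 8: 5·t ≡ 7 (mod 8).
    The inverse of 5 mod 8 is 5 (since 5·5 = 25 = 3·8 + 1), so t ≡ 5·7 = 35 ≡ 3 (mod 8).
    Then x = 2654 + 2805·3 = 11069, valid modulo lcm(2805, 8) = 22440: x ≡ 11069 (mod 22440).
Verify against each original: 11069 mod 11 = 3, 11069 mod 3 = 2, 11069 mod 5 = 4, 11069 mod 17 = 2, 11069 mod 8 = 5.

x ≡ 11069 (mod 22440).


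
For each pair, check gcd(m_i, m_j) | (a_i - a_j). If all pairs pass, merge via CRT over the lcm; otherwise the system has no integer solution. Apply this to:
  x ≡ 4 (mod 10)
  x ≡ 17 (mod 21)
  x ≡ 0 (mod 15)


Moduli 10, 21, 15 are not pairwise coprime, so CRT works modulo lcm(m_i) when all pairwise compatibility conditions hold.
Pairwise compatibility: gcd(m_i, m_j) must divide a_i - a_j for every pair.
Merge one congruence at a time:
  Start: x ≡ 4 (mod 10).
  Combine with x ≡ 17 (mod 21): gcd(10, 21) = 1; 17 - 4 = 13, which IS divisible by 1, so compatible.
    Write x = 4 + 10·t and substitute into x ≡ 17 (mod 21): 10·t ≡ 17 − 4 = 13 (mod 21).
    The inverse of 10 mod 21 is 19 (since 10·19 = 190 = 9·21 + 1), so t ≡ 19·13 = 247 ≡ 16 (mod 21).
    Then x = 4 + 10·16 = 164, valid modulo lcm(10, 21) = 210: x ≡ 164 (mod 210).
  Combine with x ≡ 0 (mod 15): gcd(210, 15) = 15, and 0 - 164 = -164 is NOT divisible by 15.
    ⇒ system is inconsistent (no integer solution).

No solution (the system is inconsistent).


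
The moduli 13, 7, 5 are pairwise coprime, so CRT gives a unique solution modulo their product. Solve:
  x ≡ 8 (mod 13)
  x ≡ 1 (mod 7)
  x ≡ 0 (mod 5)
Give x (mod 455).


Moduli 13, 7, 5 are pairwise coprime; by CRT there is a unique solution modulo M = 13 · 7 · 5 = 455.
Solve pairwise, accumulating the modulus:
  Start with x ≡ 8 (mod 13).
  Combine with x ≡ 1 (mod 7): since gcd(13, 7) = 1, we get a unique residue mod 91.
    Write x = 8 + 13·t and substitute into x ≡ 1 (mod 7): 13·t ≡ 1 − 8 = -7 (mod 7).
    Reduce coefficients mod 7: 6·t ≡ 0 (mod 7).
    The inverse of 6 mod 7 is 6 (since 6·6 = 36 = 5·7 + 1), so t ≡ 6·0 = 0 ≡ 0 (mod 7).
    Then x = 8 + 13·0 = 8, valid modulo lcm(13, 7) = 91: x ≡ 8 (mod 91).
  Combine with x ≡ 0 (mod 5): since gcd(91, 5) = 1, we get a unique residue mod 455.
    Write x = 8 + 91·t and substitute into x ≡ 0 (mod 5): 91·t ≡ 0 − 8 = -8 (mod 5).
    Reduce coefficients mod 5: 1·t ≡ 2 (mod 5).
    So t ≡ 2 (mod 5).
    Then x = 8 + 91·2 = 190, valid modulo lcm(91, 5) = 455: x ≡ 190 (mod 455).
Verify: 190 mod 13 = 8 ✓, 190 mod 7 = 1 ✓, 190 mod 5 = 0 ✓.

x ≡ 190 (mod 455).


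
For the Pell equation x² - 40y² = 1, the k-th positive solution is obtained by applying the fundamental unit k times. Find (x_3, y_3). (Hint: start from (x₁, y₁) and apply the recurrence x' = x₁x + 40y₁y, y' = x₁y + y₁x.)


Step 1: Find the fundamental solution (x₁, y₁) of x² - 40y² = 1.
  Expand √40 as a continued fraction. a₀ = ⌊√40⌋ = 6; iterate m_{k+1} = d_k·a_k − m_k, d_{k+1} = (40 − m_{k+1}²)/d_k, a_{k+1} = ⌊(a₀ + m_{k+1})/d_{k+1}⌋ (starting m₀ = 0, d₀ = 1), with convergents p_k = a_k·p_{k-1} + p_{k-2}, q_k = a_k·q_{k-1} + q_{k-2} (p₋₁ = 1, q₋₁ = 0):
  k = 0: a₀ = 6; p₀/q₀ = 6/1; p₀² − 40·q₀² = 36 − 40 = -4.
  k = 1: m = 6, d = 4, a = ⌊(6 + 6)/4⌋ = 3; p/q = (3·6 + 1)/(3·1 + 0) = 19/3; p² − 40·q² = 361 − 360 = 1.
  The first convergent with p² − 40·q² = 1 gives the fundamental solution (x₁, y₁) = (19, 3).
Step 2: Apply the recurrence (x_{n+1}, y_{n+1}) = (x₁x_n + 40y₁y_n, x₁y_n + y₁x_n) repeatedly.
  From (x_1, y_1) = (19, 3): x_2 = 19·19 + 40·3·3 = 721; y_2 = 19·3 + 3·19 = 114.
  From (x_2, y_2) = (721, 114): x_3 = 19·721 + 40·3·114 = 27379; y_3 = 19·114 + 3·721 = 4329.
Step 3: Verify x_3² - 40·y_3² = 749609641 - 749609640 = 1 (should be 1). ✓

(x_1, y_1) = (19, 3); (x_3, y_3) = (27379, 4329).


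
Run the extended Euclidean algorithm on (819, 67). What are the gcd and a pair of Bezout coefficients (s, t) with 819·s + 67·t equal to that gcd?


Euclidean algorithm on (819, 67) — divide until remainder is 0:
  819 = 12 · 67 + 15
  67 = 4 · 15 + 7
  15 = 2 · 7 + 1
  7 = 7 · 1 + 0
gcd(819, 67) = 1.
Track Bezout coefficients alongside the remainders: start with r₀ = 819 = a·1 + b·0 (s = 1, t = 0) and r₁ = 67 = a·0 + b·1 (s = 0, t = 1); each new remainder r_{k+1} = r_{k-1} − q_k·r_k inherits s_{k+1} = s_{k-1} − q_k·s_k, t_{k+1} = t_{k-1} − q_k·t_k, so r_k = a·s_k + b·t_k at every step:
  q = 12: r = 15, s = 1 − 12·0 = 1, t = 0 − 12·1 = -12  (check: 819·1 + 67·(-12) = 15)
  q = 4: r = 7, s = 0 − 4·1 = -4, t = 1 − 4·(-12) = 49  (check: 819·(-4) + 67·49 = 7)
  q = 2: r = 1, s = 1 − 2·(-4) = 9, t = -12 − 2·49 = -110  (check: 819·9 + 67·(-110) = 1)
The row with r = 1 (the gcd) gives the Bezout coefficients s = 9, t = -110.
Result: 819 · (9) + 67 · (-110) = 1.

gcd(819, 67) = 1; s = 9, t = -110 (check: 819·9 + 67·(-110) = 1).


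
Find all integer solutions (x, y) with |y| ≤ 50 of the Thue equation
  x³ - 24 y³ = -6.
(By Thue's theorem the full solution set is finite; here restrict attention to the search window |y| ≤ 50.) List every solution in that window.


The equation is x³ - 24y³ = -6. For fixed y, x³ = 24·y³ − 6, so a solution requires the RHS to be a perfect cube.
Strategy: iterate y from -50 to 50, compute RHS = 24·y³ − 6, and check whether it is a (positive or negative) perfect cube.
Check small values of y:
  y = 0: RHS = -6 is not a perfect cube.
  y = 1: RHS = 18 is not a perfect cube.
  y = -1: RHS = -30 is not a perfect cube.
  y = 2: RHS = 186 is not a perfect cube.
  y = -2: RHS = -198 is not a perfect cube.
  y = 3: RHS = 642 is not a perfect cube.
  y = -3: RHS = -654 is not a perfect cube.
Continuing the search up to |y| = 50 finds no solutions either.
No (x, y) in the scanned range satisfies the equation.

No integer solutions with |y| ≤ 50.


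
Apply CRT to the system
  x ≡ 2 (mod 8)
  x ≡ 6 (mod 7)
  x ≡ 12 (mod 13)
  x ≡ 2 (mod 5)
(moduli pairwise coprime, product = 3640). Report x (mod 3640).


Product of moduli M = 8 · 7 · 13 · 5 = 3640.
Merge one congruence at a time:
  Start: x ≡ 2 (mod 8).
  Combine with x ≡ 6 (mod 7); new modulus lcm = 56.
    Write x = 2 + 8·t and substitute into x ≡ 6 (mod 7): 8·t ≡ 6 − 2 = 4 (mod 7).
    Reduce coefficients mod 7: 1·t ≡ 4 (mod 7).
    So t ≡ 4 (mod 7).
    Then x = 2 + 8·4 = 34, valid modulo lcm(8, 7) = 56: x ≡ 34 (mod 56).
  Combine with x ≡ 12 (mod 13); new modulus lcm = 728.
    Write x = 34 + 56·t and substitute into x ≡ 12 (mod 13): 56·t ≡ 12 − 34 = -22 (mod 13).
    Reduce coefficients mod 13: 4·t ≡ 4 (mod 13).
    The inverse of 4 mod 13 is 10 (since 4·10 = 40 = 3·13 + 1), so t ≡ 10·4 = 40 ≡ 1 (mod 13).
    Then x = 34 + 56·1 = 90, valid modulo lcm(56, 13) = 728: x ≡ 90 (mod 728).
  Combine with x ≡ 2 (mod 5); new modulus lcm = 3640.
    Write x = 90 + 728·t and substitute into x ≡ 2 (mod 5): 728·t ≡ 2 − 90 = -88 (mod 5).
    Reduce coefficients mod 5: 3·t ≡ 2 (mod 5).
    The inverse of 3 mod 5 is 2 (since 3·2 = 6 = 1·5 + 1), so t ≡ 2·2 = 4 ≡ 4 (mod 5).
    Then x = 90 + 728·4 = 3002, valid modulo lcm(728, 5) = 3640: x ≡ 3002 (mod 3640).
Verify against each original: 3002 mod 8 = 2, 3002 mod 7 = 6, 3002 mod 13 = 12, 3002 mod 5 = 2.

x ≡ 3002 (mod 3640).


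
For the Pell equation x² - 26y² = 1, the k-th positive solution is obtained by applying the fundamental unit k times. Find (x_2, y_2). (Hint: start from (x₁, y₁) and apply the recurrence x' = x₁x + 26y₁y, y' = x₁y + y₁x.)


Step 1: Find the fundamental solution (x₁, y₁) of x² - 26y² = 1.
  Expand √26 as a continued fraction. a₀ = ⌊√26⌋ = 5; iterate m_{k+1} = d_k·a_k − m_k, d_{k+1} = (26 − m_{k+1}²)/d_k, a_{k+1} = ⌊(a₀ + m_{k+1})/d_{k+1}⌋ (starting m₀ = 0, d₀ = 1), with convergents p_k = a_k·p_{k-1} + p_{k-2}, q_k = a_k·q_{k-1} + q_{k-2} (p₋₁ = 1, q₋₁ = 0):
  k = 0: a₀ = 5; p₀/q₀ = 5/1; p₀² − 26·q₀² = 25 − 26 = -1.
  k = 1: m = 5, d = 1, a = ⌊(5 + 5)/1⌋ = 10; p/q = (10·5 + 1)/(10·1 + 0) = 51/10; p² − 26·q² = 2601 − 2600 = 1.
  The first convergent with p² − 26·q² = 1 gives the fundamental solution (x₁, y₁) = (51, 10).
Step 2: Apply the recurrence (x_{n+1}, y_{n+1}) = (x₁x_n + 26y₁y_n, x₁y_n + y₁x_n) repeatedly.
  From (x_1, y_1) = (51, 10): x_2 = 51·51 + 26·10·10 = 5201; y_2 = 51·10 + 10·51 = 1020.
Step 3: Verify x_2² - 26·y_2² = 27050401 - 27050400 = 1 (should be 1). ✓

(x_1, y_1) = (51, 10); (x_2, y_2) = (5201, 1020).


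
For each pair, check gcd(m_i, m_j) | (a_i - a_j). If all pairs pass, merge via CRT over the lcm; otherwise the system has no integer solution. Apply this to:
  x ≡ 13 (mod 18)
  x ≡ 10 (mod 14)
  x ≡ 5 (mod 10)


Moduli 18, 14, 10 are not pairwise coprime, so CRT works modulo lcm(m_i) when all pairwise compatibility conditions hold.
Pairwise compatibility: gcd(m_i, m_j) must divide a_i - a_j for every pair.
Merge one congruence at a time:
  Start: x ≡ 13 (mod 18).
  Combine with x ≡ 10 (mod 14): gcd(18, 14) = 2, and 10 - 13 = -3 is NOT divisible by 2.
    ⇒ system is inconsistent (no integer solution).

No solution (the system is inconsistent).


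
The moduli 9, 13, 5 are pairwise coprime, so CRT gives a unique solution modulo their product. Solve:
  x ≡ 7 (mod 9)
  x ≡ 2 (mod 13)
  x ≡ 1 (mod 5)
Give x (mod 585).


Moduli 9, 13, 5 are pairwise coprime; by CRT there is a unique solution modulo M = 9 · 13 · 5 = 585.
Solve pairwise, accumulating the modulus:
  Start with x ≡ 7 (mod 9).
  Combine with x ≡ 2 (mod 13): since gcd(9, 13) = 1, we get a unique residue mod 117.
    Write x = 7 + 9·t and substitute into x ≡ 2 (mod 13): 9·t ≡ 2 − 7 = -5 (mod 13).
    Reduce coefficients mod 13: 9·t ≡ 8 (mod 13).
    The inverse of 9 mod 13 is 3 (since 9·3 = 27 = 2·13 + 1), so t ≡ 3·8 = 24 ≡ 11 (mod 13).
    Then x = 7 + 9·11 = 106, valid modulo lcm(9, 13) = 117: x ≡ 106 (mod 117).
  Combine with x ≡ 1 (mod 5): since gcd(117, 5) = 1, we get a unique residue mod 585.
    Write x = 106 + 117·t and substitute into x ≡ 1 (mod 5): 117·t ≡ 1 − 106 = -105 (mod 5).
    Reduce coefficients mod 5: 2·t ≡ 0 (mod 5).
    The inverse of 2 mod 5 is 3 (since 2·3 = 6 = 1·5 + 1), so t ≡ 3·0 = 0 ≡ 0 (mod 5).
    Then x = 106 + 117·0 = 106, valid modulo lcm(117, 5) = 585: x ≡ 106 (mod 585).
Verify: 106 mod 9 = 7 ✓, 106 mod 13 = 2 ✓, 106 mod 5 = 1 ✓.

x ≡ 106 (mod 585).


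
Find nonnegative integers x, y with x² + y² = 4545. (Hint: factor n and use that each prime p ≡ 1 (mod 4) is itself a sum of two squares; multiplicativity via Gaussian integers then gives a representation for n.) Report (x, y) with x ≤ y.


Step 1: Factor n = 4545 = 3^2 · 5 · 101.
Step 2: Check the mod-4 condition on each prime factor: 3 ≡ 3 (mod 4), exponent 2 (must be even); 5 ≡ 1 (mod 4), exponent 1; 101 ≡ 1 (mod 4), exponent 1.
All primes ≡ 3 (mod 4) appear to even exponent (or don't appear), so by the two-squares theorem n IS expressible as a sum of two squares.
Step 3: Build a representation. Group n = k² · m with k = 3 and m = 5 · 101 = 505 (a product of primes ≡ 1 (mod 4)); a representation of m scales to one of n via (k·x)² + (k·y)² = k²(x² + y²). Each prime p ≡ 1 (mod 4) is itself a sum of two squares; find a² by testing p − a² for a perfect square:
  5: 5 − 1² = 4 = 2² ⇒ 5 = 1² + 2².
  101: 101 − 1² = 100 = 10² ⇒ 101 = 1² + 10².
  Combine using the Brahmagupta–Fibonacci identity (a² + b²)(c² + d²) = (ac − bd)² + (ad + bc)² = (ac + bd)² + (ad − bc)²:
  5 · 101 = 505: from (1² + 2²)(1² + 10²), take (1·1 − 2·10, 1·10 + 2·1) = (1 − 20, 10 + 2) = (-19, 12); dropping signs (only squares matter) gives (19, 12); check 19² + 12² = 361 + 144 = 505 ✓.
  Scale by k = 3: (3·19, 3·12) = (57, 36).
Step 4: Order so x ≤ y and verify: 36² + 57² = 1296 + 3249 = 4545 = n. ✓

n = 4545 = 36² + 57² (one valid representation with x ≤ y).


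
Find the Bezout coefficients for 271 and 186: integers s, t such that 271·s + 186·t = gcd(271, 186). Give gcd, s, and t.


Euclidean algorithm on (271, 186) — divide until remainder is 0:
  271 = 1 · 186 + 85
  186 = 2 · 85 + 16
  85 = 5 · 16 + 5
  16 = 3 · 5 + 1
  5 = 5 · 1 + 0
gcd(271, 186) = 1.
Track Bezout coefficients alongside the remainders: start with r₀ = 271 = a·1 + b·0 (s = 1, t = 0) and r₁ = 186 = a·0 + b·1 (s = 0, t = 1); each new remainder r_{k+1} = r_{k-1} − q_k·r_k inherits s_{k+1} = s_{k-1} − q_k·s_k, t_{k+1} = t_{k-1} − q_k·t_k, so r_k = a·s_k + b·t_k at every step:
  q = 1: r = 85, s = 1 − 1·0 = 1, t = 0 − 1·1 = -1  (check: 271·1 + 186·(-1) = 85)
  q = 2: r = 16, s = 0 − 2·1 = -2, t = 1 − 2·(-1) = 3  (check: 271·(-2) + 186·3 = 16)
  q = 5: r = 5, s = 1 − 5·(-2) = 11, t = -1 − 5·3 = -16  (check: 271·11 + 186·(-16) = 5)
  q = 3: r = 1, s = -2 − 3·11 = -35, t = 3 − 3·(-16) = 51  (check: 271·(-35) + 186·51 = 1)
The row with r = 1 (the gcd) gives the Bezout coefficients s = -35, t = 51.
Result: 271 · (-35) + 186 · (51) = 1.

gcd(271, 186) = 1; s = -35, t = 51 (check: 271·(-35) + 186·51 = 1).


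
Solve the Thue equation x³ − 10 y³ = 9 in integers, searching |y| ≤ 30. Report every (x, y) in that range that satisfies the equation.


The equation is x³ - 10y³ = 9. For fixed y, x³ = 10·y³ + 9, so a solution requires the RHS to be a perfect cube.
Strategy: iterate y from -30 to 30, compute RHS = 10·y³ + 9, and check whether it is a (positive or negative) perfect cube.
Check small values of y:
  y = 0: RHS = 9 is not a perfect cube.
  y = 1: RHS = 19 is not a perfect cube.
  y = -1: RHS = -1 = (-1)³ ⇒ x = -1 works.
  y = 2: RHS = 89 is not a perfect cube.
  y = -2: RHS = -71 is not a perfect cube.
  y = 3: RHS = 279 is not a perfect cube.
  y = -3: RHS = -261 is not a perfect cube.
Continuing the search up to |y| = 30 finds no further solutions beyond those listed.
Collected solutions: (-1, -1).

Solutions (with |y| ≤ 30): (-1, -1).
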